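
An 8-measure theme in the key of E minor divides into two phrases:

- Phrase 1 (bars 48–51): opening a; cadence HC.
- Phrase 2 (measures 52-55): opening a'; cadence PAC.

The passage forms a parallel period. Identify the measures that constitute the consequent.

measures 52–55

The antecedent is the phrase ending with the weaker cadence (half cadence, phrase 1) and the consequent the one ending more conclusively (perfect authentic cadence, phrase 2); the consequent is measures 52-55.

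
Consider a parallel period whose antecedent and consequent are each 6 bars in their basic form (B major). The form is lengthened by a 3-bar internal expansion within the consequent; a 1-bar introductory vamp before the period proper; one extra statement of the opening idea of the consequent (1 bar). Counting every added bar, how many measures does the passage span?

Basic parallel period: 6 + 6 = 12 bars.
12 (basic form) + 3 (internal expansion) + 1 (introduction) + 1 (extra statement) = 17.

17 measures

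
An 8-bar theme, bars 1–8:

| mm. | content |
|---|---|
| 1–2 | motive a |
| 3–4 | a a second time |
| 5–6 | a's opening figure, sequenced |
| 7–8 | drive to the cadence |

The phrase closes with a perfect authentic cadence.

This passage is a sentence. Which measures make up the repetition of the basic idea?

The presentation of a sentence is the basic idea (mm. 1–2) plus its repetition (measures 3–4); the repetition of the basic idea is therefore mm. 3–4.

measures 3–4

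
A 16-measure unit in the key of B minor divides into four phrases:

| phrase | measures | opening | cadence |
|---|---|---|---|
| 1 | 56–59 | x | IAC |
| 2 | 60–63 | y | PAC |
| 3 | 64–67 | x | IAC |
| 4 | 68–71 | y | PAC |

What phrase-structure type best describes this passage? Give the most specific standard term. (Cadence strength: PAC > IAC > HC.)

repeated period

The cadence pattern IAC–PAC–IAC–PAC is weak–strong twice, and phrases 3–4 restate phrases 1–2: a period heard twice, not a double period (which would end weakly at phrase 2).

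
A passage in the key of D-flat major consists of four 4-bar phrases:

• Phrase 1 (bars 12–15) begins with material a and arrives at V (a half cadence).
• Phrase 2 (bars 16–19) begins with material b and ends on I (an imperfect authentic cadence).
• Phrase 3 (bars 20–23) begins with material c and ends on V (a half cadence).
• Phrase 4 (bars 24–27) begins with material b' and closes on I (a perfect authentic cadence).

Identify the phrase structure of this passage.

contrasting double period

Four phrases in two halves: the first half (bars 12-19) ends with an imperfect authentic cadence, the second (bars 20–27) with a perfect authentic cadence — a large antecedent–consequent pair, i.e. a double period.
Phrase 3 begins with different material from phrase 1, making it contrasting.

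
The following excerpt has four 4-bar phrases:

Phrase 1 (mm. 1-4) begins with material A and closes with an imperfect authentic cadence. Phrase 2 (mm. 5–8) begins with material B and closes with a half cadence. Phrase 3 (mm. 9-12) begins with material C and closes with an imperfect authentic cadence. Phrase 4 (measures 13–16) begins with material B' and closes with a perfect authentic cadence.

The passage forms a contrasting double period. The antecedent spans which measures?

In a double period the four phrases pair into a large antecedent (phrases 1–2, ending half cadence) and a large consequent (phrases 3–4, ending perfect authentic cadence). The antecedent spans bars 1–8.

measures 1–8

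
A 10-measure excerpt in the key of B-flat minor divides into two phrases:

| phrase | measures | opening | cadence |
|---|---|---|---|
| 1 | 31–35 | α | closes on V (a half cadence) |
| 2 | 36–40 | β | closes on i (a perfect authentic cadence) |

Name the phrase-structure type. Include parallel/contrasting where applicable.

contrasting period

Phrase 1 ends with a half cadence (weaker) and phrase 2 with a perfect authentic cadence (stronger): antecedent + consequent = a period.
The two phrases open with different material (α / β), so the period is contrasting.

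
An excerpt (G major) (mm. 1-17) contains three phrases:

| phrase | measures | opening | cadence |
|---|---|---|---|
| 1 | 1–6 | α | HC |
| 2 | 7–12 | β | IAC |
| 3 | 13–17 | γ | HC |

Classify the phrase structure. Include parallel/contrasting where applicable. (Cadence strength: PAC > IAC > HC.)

phrase group

The final phrase closes with a half cadence, which is not stronger than the preceding imperfect authentic cadence; the 3 phrases lack an overall antecedent–consequent design and so form a phrase group.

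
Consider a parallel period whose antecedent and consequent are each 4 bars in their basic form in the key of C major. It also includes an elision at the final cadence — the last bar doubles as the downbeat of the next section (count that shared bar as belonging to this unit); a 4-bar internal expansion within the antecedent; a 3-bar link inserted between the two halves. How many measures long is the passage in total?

15 measures

Basic parallel period: 4 + 4 = 8 bars.
8 (basic form) + 4 (internal expansion) + 3 (link) = 15.
The elision shares a bar with the next section but does not change this unit's count.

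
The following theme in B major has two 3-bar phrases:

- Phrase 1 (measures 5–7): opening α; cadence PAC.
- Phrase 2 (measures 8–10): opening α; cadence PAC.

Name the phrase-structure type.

Both phrases have the same opening (α) and the same cadence (perfect authentic cadence): the second is a restatement, not a consequent, so this is a repeated phrase rather than a period.

repeated phrase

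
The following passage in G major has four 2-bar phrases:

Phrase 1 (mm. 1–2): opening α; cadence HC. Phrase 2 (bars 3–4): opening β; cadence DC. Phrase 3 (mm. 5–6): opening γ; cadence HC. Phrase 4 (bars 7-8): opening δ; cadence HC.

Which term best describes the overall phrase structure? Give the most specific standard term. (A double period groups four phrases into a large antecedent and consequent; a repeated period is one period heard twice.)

phrase group

Phrase 4 ends with a half cadence, no stronger than phrase 2's deceptive cadence, so the four phrases do not form a double period; nor do phrases 3–4 duplicate 1–2, so it is not a repeated period. With no phrase reaching a conclusive cadence, the passage is a phrase group.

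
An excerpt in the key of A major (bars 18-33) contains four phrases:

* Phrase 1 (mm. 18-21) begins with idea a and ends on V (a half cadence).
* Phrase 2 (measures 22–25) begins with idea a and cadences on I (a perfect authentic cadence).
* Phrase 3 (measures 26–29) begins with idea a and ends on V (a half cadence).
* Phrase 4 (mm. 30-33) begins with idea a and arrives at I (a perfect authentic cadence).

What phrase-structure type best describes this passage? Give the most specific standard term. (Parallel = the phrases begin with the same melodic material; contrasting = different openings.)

The cadence pattern HC–PAC–HC–PAC is weak–strong twice, and phrases 3–4 restate phrases 1–2: a period heard twice, not a double period (which would end weakly at phrase 2).

repeated period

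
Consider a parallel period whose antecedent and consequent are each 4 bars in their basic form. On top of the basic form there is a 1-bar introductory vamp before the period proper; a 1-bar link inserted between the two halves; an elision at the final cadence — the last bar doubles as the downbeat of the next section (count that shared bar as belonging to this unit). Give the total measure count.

Basic parallel period: 4 + 4 = 8 bars.
8 (basic form) + 1 (introduction) + 1 (link) = 10.
The elision shares a bar with the next section but does not change this unit's count.

10 measures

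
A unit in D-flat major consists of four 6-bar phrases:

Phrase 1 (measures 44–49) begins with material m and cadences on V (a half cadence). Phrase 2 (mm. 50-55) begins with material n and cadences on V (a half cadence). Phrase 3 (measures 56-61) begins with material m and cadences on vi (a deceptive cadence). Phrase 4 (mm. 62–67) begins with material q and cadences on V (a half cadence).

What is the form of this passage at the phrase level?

phrase group

Phrase 4 ends with a half cadence, no stronger than phrase 2's half cadence, so the four phrases do not form a double period; nor do phrases 3–4 duplicate 1–2, so it is not a repeated period. With no phrase reaching a conclusive cadence, the passage is a phrase group.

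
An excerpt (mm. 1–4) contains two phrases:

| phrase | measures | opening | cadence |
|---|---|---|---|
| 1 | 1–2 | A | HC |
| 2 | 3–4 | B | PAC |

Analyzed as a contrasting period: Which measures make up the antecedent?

measures 1–2

The antecedent is the phrase ending with the weaker cadence (half cadence, phrase 1) and the consequent the one ending more conclusively (perfect authentic cadence, phrase 2); the antecedent is bars 1-2.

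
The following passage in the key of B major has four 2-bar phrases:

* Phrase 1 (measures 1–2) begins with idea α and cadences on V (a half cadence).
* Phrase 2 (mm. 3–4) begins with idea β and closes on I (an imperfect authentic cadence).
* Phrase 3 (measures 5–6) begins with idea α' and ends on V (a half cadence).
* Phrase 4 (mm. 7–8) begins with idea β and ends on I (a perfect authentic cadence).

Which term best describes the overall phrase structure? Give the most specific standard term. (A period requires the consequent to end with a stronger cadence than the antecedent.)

parallel double period

Four phrases in two halves: the first half (mm. 1–4) ends with an imperfect authentic cadence, the second (mm. 5–8) with a perfect authentic cadence — a large antecedent–consequent pair, i.e. a double period.
Phrase 3 begins with the same material as phrase 1, making it parallel.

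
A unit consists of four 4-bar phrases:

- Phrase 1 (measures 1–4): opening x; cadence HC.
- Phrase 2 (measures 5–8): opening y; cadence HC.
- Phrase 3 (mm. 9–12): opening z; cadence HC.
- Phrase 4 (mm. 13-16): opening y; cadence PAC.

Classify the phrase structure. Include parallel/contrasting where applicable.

Four phrases in two halves: the first half (measures 1–8) ends with a half cadence, the second (bars 9–16) with a perfect authentic cadence — a large antecedent–consequent pair, i.e. a double period.
Phrase 3 begins with different material from phrase 1, making it contrasting.

contrasting double period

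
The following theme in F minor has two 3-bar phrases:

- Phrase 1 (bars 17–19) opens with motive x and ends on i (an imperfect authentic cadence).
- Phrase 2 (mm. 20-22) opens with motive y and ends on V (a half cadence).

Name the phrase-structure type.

The second phrase closes with a half cadence, which is not stronger than the first phrase's imperfect authentic cadence; without a weak→strong cadential pair there is no antecedent–consequent relationship, so this is a phrase group rather than a period.

phrase group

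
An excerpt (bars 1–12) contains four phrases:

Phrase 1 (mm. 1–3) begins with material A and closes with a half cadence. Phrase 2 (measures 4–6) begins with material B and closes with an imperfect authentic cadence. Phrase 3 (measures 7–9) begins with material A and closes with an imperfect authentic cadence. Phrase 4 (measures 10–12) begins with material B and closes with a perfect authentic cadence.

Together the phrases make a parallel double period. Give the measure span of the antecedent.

measures 1–6

In a double period the first pair of phrases (ending imperfect authentic cadence) is the large antecedent and the second pair (ending perfect authentic cadence) is the large consequent; the antecedent is measures 1–6.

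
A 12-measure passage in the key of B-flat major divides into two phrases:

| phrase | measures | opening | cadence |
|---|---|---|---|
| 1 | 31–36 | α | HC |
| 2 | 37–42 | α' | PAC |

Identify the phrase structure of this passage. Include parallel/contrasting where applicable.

parallel period

Phrase 1 ends with a half cadence (weaker) and phrase 2 with a perfect authentic cadence (stronger): antecedent + consequent = a period.
The two phrases open with the same material (α / α'), so the period is parallel.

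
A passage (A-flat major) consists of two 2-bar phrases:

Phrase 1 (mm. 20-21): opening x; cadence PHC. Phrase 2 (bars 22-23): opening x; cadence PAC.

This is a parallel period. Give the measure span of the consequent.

The phrase ending with the weaker cadence (Phrygian half cadence) is the antecedent; the one ending more conclusively (perfect authentic cadence) is the consequent. The consequent is measures 22–23.

measures 22–23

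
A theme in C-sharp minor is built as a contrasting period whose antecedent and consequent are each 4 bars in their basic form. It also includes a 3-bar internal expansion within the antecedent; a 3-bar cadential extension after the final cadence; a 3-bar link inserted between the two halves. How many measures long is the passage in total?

Basic contrasting period: 4 + 4 = 8 bars.
8 (basic form) + 3 (internal expansion) + 3 (cadential extension) + 3 (link) = 17.

17 measures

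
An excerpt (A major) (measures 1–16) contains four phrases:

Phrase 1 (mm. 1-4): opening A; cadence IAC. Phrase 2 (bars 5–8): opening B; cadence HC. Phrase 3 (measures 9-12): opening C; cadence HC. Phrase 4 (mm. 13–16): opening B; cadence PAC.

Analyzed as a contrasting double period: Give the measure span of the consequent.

In a double period the four phrases pair into a large antecedent (phrases 1–2, ending half cadence) and a large consequent (phrases 3–4, ending perfect authentic cadence). The consequent spans bars 9-16.

measures 9–16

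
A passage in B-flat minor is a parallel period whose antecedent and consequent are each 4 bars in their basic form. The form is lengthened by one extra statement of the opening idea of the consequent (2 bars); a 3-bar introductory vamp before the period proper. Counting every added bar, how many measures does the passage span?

13 measures

Basic parallel period: 4 + 4 = 8 bars.
8 (basic form) + 2 (extra statement) + 3 (introduction) = 13.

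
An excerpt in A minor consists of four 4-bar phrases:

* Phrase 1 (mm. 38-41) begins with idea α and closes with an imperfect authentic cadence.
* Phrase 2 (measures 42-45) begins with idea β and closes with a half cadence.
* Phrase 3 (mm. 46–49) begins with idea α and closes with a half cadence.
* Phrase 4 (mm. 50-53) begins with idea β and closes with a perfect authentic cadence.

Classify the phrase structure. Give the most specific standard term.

parallel double period

Four phrases in two halves: the first half (mm. 38-45) ends with a half cadence, the second (mm. 46–53) with a perfect authentic cadence — a large antecedent–consequent pair, i.e. a double period.
Phrase 3 begins with the same material as phrase 1, making it parallel.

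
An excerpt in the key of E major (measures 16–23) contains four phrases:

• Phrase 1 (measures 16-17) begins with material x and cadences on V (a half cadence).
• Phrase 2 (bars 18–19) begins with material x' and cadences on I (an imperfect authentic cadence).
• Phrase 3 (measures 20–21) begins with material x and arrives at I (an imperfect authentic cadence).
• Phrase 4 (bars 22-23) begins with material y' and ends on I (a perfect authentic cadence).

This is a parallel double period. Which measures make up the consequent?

In a double period the first pair of phrases (ending imperfect authentic cadence) is the large antecedent and the second pair (ending perfect authentic cadence) is the large consequent; the consequent is measures 20–23.

measures 20–23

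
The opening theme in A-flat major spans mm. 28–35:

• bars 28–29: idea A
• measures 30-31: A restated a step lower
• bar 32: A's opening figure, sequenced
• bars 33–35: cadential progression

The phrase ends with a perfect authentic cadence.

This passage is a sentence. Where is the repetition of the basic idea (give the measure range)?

The presentation of a sentence is the basic idea (bars 28-29) plus its repetition (bars 30–31); the repetition of the basic idea is therefore bars 30-31.

measures 30–31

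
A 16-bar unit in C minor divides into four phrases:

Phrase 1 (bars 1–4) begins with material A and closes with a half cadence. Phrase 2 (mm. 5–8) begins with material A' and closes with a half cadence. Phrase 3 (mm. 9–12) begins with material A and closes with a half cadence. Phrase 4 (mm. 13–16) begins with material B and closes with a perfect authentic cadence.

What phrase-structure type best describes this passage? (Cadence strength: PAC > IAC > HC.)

Four phrases in two halves: the first half (mm. 1-8) ends with a half cadence, the second (measures 9–16) with a perfect authentic cadence — a large antecedent–consequent pair, i.e. a double period.
Phrase 3 begins with the same material as phrase 1, making it parallel.

parallel double period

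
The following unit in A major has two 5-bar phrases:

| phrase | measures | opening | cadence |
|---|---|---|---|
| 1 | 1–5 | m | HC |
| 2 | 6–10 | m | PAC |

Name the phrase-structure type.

parallel period

Phrase 1 ends with a half cadence (weaker) and phrase 2 with a perfect authentic cadence (stronger): antecedent + consequent = a period.
The two phrases open with the same material (m / m), so the period is parallel.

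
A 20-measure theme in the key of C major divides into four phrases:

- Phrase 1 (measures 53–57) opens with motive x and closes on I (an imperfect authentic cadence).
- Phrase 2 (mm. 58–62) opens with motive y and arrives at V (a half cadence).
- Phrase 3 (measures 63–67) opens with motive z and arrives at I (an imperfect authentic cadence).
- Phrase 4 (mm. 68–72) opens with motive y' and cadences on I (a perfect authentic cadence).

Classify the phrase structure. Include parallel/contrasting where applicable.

contrasting double period

Four phrases in two halves: the first half (bars 53–62) ends with a half cadence, the second (bars 63–72) with a perfect authentic cadence — a large antecedent–consequent pair, i.e. a double period.
Phrase 3 begins with different material from phrase 1, making it contrasting.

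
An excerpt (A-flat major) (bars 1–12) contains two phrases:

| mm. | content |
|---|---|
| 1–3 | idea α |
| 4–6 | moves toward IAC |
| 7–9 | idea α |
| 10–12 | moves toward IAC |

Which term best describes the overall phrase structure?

repeated phrase

Both phrases have the same opening (α) and the same cadence (imperfect authentic cadence): the second is a restatement, not a consequent, so this is a repeated phrase rather than a period.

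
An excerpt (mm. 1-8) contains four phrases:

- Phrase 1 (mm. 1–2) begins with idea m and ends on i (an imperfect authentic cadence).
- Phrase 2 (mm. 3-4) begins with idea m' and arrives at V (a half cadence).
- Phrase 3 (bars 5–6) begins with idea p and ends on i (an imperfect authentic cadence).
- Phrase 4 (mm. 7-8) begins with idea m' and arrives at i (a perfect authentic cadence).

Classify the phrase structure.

Four phrases in two halves: the first half (bars 1-4) ends with a half cadence, the second (mm. 5–8) with a perfect authentic cadence — a large antecedent–consequent pair, i.e. a double period.
Phrase 3 begins with different material from phrase 1, making it contrasting.

contrasting double period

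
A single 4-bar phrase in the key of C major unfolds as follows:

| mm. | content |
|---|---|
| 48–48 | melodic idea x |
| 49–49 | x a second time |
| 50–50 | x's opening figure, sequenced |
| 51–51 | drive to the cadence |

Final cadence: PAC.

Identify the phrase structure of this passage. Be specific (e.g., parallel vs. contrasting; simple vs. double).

Basic idea (m. 48) + its repetition (m. 49) form the presentation; fragmentation and cadence (bars 50–51) form the continuation — the 4-bar whole is a sentence.

sentence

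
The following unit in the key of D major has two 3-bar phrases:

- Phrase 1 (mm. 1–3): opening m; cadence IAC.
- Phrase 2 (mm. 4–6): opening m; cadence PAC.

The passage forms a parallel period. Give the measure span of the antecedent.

measures 1–3

The phrase ending with the weaker cadence (imperfect authentic cadence) is the antecedent; the one ending more conclusively (perfect authentic cadence) is the consequent. The antecedent is measures 1–3.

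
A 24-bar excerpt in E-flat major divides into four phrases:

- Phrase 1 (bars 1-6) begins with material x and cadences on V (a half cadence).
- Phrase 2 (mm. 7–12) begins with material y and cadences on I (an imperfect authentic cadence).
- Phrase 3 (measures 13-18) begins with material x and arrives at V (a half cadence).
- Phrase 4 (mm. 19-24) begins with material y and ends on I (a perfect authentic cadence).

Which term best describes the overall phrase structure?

parallel double period

Four phrases in two halves: the first half (measures 1-12) ends with an imperfect authentic cadence, the second (mm. 13–24) with a perfect authentic cadence — a large antecedent–consequent pair, i.e. a double period.
Phrase 3 begins with the same material as phrase 1, making it parallel.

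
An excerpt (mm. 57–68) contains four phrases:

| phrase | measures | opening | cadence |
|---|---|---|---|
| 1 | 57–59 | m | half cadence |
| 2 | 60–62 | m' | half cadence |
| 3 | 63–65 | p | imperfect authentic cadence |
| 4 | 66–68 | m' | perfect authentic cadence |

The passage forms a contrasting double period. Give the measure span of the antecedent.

measures 57–62

In a double period the first pair of phrases (ending half cadence) is the large antecedent and the second pair (ending perfect authentic cadence) is the large consequent; the antecedent is measures 57–62.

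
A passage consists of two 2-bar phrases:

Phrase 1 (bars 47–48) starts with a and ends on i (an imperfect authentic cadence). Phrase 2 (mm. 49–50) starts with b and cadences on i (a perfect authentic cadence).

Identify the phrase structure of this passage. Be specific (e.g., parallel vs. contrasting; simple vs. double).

contrasting period

Phrase 1 ends with an imperfect authentic cadence (weaker) and phrase 2 with a perfect authentic cadence (stronger): antecedent + consequent = a period.
The two phrases open with different material (a / b), so the period is contrasting.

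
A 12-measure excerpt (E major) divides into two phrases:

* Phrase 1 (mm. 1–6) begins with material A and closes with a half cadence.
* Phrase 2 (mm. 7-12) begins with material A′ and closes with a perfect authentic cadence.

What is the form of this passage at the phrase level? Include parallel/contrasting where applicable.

Phrase 1 ends with a half cadence (weaker) and phrase 2 with a perfect authentic cadence (stronger): antecedent + consequent = a period.
The two phrases open with the same material (A / A′), so the period is parallel.

parallel period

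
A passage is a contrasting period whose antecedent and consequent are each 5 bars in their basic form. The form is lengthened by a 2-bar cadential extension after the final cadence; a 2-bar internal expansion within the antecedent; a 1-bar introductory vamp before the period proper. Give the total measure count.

Basic contrasting period: 5 + 5 = 10 bars.
10 (basic form) + 2 (cadential extension) + 2 (internal expansion) + 1 (introduction) = 15.

15 measures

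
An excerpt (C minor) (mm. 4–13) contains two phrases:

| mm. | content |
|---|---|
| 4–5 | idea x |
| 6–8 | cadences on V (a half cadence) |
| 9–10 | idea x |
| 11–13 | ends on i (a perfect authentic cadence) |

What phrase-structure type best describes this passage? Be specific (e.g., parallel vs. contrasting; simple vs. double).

parallel period

Phrase 1 ends with a half cadence (weaker) and phrase 2 with a perfect authentic cadence (stronger): antecedent + consequent = a period.
The two phrases open with the same material (x / x), so the period is parallel.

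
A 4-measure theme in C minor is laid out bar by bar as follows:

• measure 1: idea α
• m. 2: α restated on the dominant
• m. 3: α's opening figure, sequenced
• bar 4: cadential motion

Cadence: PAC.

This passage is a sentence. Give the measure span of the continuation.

measures 3–4

After the presentation (bars 1–2), the continuation covers the fragmentation through the cadence: measures 3–4.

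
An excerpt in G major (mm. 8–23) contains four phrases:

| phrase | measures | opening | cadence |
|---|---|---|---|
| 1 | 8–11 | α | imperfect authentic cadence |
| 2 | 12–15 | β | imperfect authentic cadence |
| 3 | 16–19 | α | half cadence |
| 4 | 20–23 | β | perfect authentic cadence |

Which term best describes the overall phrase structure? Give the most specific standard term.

parallel double period

Four phrases in two halves: the first half (mm. 8–15) ends with an imperfect authentic cadence, the second (bars 16–23) with a perfect authentic cadence — a large antecedent–consequent pair, i.e. a double period.
Phrase 3 begins with the same material as phrase 1, making it parallel.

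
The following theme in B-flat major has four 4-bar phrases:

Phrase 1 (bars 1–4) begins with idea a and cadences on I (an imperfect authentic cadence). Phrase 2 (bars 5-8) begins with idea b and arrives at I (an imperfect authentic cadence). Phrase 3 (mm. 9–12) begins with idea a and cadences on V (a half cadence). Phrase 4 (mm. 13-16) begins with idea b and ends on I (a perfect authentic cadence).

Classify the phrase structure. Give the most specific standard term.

Four phrases in two halves: the first half (mm. 1–8) ends with an imperfect authentic cadence, the second (bars 9-16) with a perfect authentic cadence — a large antecedent–consequent pair, i.e. a double period.
Phrase 3 begins with the same material as phrase 1, making it parallel.

parallel double period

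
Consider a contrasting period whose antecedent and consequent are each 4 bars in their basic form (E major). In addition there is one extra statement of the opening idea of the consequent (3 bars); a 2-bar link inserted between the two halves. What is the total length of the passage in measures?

Basic contrasting period: 4 + 4 = 8 bars.
8 (basic form) + 3 (extra statement) + 2 (link) = 13.

13 measures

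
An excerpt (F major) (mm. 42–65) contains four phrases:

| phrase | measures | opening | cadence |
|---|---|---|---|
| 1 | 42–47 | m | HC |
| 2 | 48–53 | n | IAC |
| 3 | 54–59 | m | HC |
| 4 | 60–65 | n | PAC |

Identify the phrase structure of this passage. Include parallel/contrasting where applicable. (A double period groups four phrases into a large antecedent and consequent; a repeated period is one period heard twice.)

Four phrases in two halves: the first half (mm. 42–53) ends with an imperfect authentic cadence, the second (mm. 54–65) with a perfect authentic cadence — a large antecedent–consequent pair, i.e. a double period.
Phrase 3 begins with the same material as phrase 1, making it parallel.

parallel double period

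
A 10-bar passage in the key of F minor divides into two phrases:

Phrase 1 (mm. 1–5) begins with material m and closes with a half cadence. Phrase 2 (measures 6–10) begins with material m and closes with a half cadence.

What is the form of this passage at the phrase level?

Both phrases have the same opening (m) and the same cadence (half cadence): the second is a restatement, not a consequent, so this is a repeated phrase rather than a period.

repeated phrase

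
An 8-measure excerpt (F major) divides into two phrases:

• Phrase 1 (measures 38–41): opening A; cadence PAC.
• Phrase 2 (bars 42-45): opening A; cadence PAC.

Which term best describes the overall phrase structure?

Both phrases have the same opening (A) and the same cadence (perfect authentic cadence): the second is a restatement, not a consequent, so this is a repeated phrase rather than a period.

repeated phrase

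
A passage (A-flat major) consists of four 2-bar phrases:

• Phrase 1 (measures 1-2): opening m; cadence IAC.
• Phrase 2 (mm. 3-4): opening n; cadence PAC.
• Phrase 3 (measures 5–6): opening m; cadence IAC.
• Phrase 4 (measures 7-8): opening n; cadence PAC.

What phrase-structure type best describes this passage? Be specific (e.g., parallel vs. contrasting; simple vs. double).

The cadence pattern IAC–PAC–IAC–PAC is weak–strong twice, and phrases 3–4 restate phrases 1–2: a period heard twice, not a double period (which would end weakly at phrase 2).

repeated period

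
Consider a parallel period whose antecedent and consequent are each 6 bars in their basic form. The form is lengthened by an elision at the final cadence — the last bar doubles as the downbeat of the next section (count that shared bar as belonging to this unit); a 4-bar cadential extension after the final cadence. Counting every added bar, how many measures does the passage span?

Basic parallel period: 6 + 6 = 12 bars.
12 (basic form) + 4 (cadential extension) = 16.
The elision shares a bar with the next section but does not change this unit's count.

16 measures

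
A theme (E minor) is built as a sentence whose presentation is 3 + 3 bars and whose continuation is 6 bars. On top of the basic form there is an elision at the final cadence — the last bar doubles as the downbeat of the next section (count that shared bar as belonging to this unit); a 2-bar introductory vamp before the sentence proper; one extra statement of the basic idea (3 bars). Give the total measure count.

17 measures

Basic sentence: 3 + 3 + 6 = 12 bars.
12 (basic form) + 2 (introduction) + 3 (extra statement) = 17.
The elision shares a bar with the next section but does not change this unit's count.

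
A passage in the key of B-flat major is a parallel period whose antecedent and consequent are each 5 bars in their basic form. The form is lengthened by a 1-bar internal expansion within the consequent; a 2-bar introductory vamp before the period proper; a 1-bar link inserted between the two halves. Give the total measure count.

Basic parallel period: 5 + 5 = 10 bars.
10 (basic form) + 1 (internal expansion) + 2 (introduction) + 1 (link) = 14.

14 measures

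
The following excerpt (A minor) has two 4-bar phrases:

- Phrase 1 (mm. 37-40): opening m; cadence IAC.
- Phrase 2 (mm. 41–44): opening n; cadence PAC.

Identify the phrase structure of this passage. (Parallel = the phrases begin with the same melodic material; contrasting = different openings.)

Phrase 1 ends with an imperfect authentic cadence (weaker) and phrase 2 with a perfect authentic cadence (stronger): antecedent + consequent = a period.
The two phrases open with different material (m / n), so the period is contrasting.

contrasting period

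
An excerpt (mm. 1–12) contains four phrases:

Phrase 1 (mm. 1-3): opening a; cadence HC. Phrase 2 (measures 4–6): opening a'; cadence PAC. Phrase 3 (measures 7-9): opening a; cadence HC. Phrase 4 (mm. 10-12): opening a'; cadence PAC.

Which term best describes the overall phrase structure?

The cadence pattern HC–PAC–HC–PAC is weak–strong twice, and phrases 3–4 restate phrases 1–2: a period heard twice, not a double period (which would end weakly at phrase 2).

repeated period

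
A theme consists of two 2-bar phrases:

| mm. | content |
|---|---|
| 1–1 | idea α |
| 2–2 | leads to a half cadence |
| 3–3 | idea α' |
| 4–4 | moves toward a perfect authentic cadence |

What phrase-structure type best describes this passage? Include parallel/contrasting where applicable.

Phrase 1 ends with a half cadence (weaker) and phrase 2 with a perfect authentic cadence (stronger): antecedent + consequent = a period.
The two phrases open with the same material (α / α'), so the period is parallel.

parallel period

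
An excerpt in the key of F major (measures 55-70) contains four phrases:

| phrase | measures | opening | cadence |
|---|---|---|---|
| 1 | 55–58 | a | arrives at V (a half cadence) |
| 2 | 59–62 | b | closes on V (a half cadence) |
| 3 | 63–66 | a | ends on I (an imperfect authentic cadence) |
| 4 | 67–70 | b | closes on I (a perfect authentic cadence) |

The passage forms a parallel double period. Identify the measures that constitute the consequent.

In a double period the four phrases pair into a large antecedent (phrases 1–2, ending half cadence) and a large consequent (phrases 3–4, ending perfect authentic cadence). The consequent spans mm. 63–70.

measures 63–70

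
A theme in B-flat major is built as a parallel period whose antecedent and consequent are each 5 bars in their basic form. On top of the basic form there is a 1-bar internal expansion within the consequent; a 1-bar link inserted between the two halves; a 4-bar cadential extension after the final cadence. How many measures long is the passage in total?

Basic parallel period: 5 + 5 = 10 bars.
10 (basic form) + 1 (internal expansion) + 1 (link) + 4 (cadential extension) = 16.

16 measures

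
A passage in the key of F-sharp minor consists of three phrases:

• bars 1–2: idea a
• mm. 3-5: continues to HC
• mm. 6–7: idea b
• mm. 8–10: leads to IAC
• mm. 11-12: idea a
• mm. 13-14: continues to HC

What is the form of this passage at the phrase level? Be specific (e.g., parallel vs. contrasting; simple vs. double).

The final phrase closes with a half cadence, which is not stronger than the preceding imperfect authentic cadence; the 3 phrases lack an overall antecedent–consequent design and so form a phrase group.

phrase group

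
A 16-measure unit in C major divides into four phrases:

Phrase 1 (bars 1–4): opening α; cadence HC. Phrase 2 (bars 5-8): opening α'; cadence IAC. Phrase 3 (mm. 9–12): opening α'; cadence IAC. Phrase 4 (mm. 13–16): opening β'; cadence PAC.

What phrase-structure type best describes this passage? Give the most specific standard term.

parallel double period

Four phrases in two halves: the first half (bars 1–8) ends with an imperfect authentic cadence, the second (bars 9–16) with a perfect authentic cadence — a large antecedent–consequent pair, i.e. a double period.
Phrase 3 begins with the same material as phrase 1, making it parallel.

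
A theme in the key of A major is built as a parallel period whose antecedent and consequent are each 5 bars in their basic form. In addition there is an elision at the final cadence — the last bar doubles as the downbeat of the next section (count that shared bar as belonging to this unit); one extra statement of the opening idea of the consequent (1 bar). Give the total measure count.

11 measures

Basic parallel period: 5 + 5 = 10 bars.
10 (basic form) + 1 (extra statement) = 11.
The elision shares a bar with the next section but does not change this unit's count.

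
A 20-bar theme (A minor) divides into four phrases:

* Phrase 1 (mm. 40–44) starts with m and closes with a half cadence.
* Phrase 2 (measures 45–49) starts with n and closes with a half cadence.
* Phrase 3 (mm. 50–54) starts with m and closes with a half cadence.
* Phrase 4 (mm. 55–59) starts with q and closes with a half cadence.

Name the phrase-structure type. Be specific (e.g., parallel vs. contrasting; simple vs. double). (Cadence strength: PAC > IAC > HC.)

Phrase 4 ends with a half cadence, no stronger than phrase 2's half cadence, so the four phrases do not form a double period; nor do phrases 3–4 duplicate 1–2, so it is not a repeated period. With no phrase reaching a conclusive cadence, the passage is a phrase group.

phrase group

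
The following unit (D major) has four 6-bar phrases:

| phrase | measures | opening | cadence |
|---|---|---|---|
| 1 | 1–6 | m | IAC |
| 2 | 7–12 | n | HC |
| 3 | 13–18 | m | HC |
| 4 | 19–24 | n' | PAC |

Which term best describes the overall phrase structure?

Four phrases in two halves: the first half (measures 1-12) ends with a half cadence, the second (measures 13-24) with a perfect authentic cadence — a large antecedent–consequent pair, i.e. a double period.
Phrase 3 begins with the same material as phrase 1, making it parallel.

parallel double period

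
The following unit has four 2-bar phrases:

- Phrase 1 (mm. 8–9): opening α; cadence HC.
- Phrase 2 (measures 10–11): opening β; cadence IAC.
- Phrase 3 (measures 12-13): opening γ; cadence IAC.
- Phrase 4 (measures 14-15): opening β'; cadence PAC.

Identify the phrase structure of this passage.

contrasting double period

Four phrases in two halves: the first half (mm. 8–11) ends with an imperfect authentic cadence, the second (mm. 12-15) with a perfect authentic cadence — a large antecedent–consequent pair, i.e. a double period.
Phrase 3 begins with different material from phrase 1, making it contrasting.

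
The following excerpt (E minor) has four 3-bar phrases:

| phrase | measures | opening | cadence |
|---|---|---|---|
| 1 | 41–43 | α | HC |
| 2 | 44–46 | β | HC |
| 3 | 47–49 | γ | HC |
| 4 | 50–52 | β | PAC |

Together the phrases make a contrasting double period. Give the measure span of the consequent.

measures 47–52

In a double period the first pair of phrases (ending half cadence) is the large antecedent and the second pair (ending perfect authentic cadence) is the large consequent; the consequent is measures 47–52.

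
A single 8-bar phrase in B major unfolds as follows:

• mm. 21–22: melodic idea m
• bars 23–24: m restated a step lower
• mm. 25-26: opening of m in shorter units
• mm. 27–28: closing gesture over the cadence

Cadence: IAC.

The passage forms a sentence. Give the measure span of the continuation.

After the presentation (bars 21-24), the continuation covers the fragmentation through the cadence: mm. 25–28.

measures 25–28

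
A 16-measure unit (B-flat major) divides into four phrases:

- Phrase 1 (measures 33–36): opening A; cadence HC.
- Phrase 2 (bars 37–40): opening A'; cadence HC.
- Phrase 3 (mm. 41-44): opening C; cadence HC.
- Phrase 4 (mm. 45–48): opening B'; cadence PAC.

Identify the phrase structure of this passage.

Four phrases in two halves: the first half (mm. 33–40) ends with a half cadence, the second (mm. 41–48) with a perfect authentic cadence — a large antecedent–consequent pair, i.e. a double period.
Phrase 3 begins with different material from phrase 1, making it contrasting.

contrasting double period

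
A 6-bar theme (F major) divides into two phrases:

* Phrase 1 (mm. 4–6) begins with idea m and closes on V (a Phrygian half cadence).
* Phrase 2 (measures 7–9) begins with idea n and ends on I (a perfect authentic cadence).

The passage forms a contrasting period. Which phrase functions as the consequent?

The phrase ending with the weaker cadence (Phrygian half cadence) is the antecedent; the one ending more conclusively (perfect authentic cadence) is the consequent. The consequent is phrase 2.

phrase 2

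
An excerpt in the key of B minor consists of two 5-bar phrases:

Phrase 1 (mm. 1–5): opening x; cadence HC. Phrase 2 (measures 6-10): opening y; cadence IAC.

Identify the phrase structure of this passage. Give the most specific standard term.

Phrase 1 ends with a half cadence (weaker) and phrase 2 with an imperfect authentic cadence (stronger): antecedent + consequent = a period.
The two phrases open with different material (x / y), so the period is contrasting.

contrasting period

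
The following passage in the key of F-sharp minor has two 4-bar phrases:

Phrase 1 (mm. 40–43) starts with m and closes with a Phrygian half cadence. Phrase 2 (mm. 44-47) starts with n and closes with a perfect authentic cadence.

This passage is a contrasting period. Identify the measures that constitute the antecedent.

The antecedent is the phrase ending with the weaker cadence (Phrygian half cadence, phrase 1) and the consequent the one ending more conclusively (perfect authentic cadence, phrase 2); the antecedent is bars 40-43.

measures 40–43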